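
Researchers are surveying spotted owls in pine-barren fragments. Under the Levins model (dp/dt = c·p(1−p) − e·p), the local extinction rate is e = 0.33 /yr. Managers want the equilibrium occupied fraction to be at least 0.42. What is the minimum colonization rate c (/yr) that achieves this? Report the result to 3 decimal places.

0.569

p* = 1 − e/c ≥ 0.42 requires e/c ≤ 0.5800, i.e. c ≥ e/0.5800.
c_min = 0.33/0.5800 = 0.5690.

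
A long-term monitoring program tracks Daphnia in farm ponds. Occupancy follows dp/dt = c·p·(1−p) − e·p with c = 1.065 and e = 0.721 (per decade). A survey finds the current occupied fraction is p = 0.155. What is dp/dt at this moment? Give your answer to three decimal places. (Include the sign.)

0.028

Colonization term: c·p·(1−p) = 1.065×0.155×0.8450 = 0.13949.
Extinction term: e·p = 0.11175.
dp/dt = 0.13949 − 0.11175 = 0.02773.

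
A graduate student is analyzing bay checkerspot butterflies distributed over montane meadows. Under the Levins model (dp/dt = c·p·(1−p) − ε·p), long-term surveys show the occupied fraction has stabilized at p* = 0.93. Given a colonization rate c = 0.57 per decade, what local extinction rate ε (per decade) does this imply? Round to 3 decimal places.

0.040

At equilibrium c(1−p*) = ε.
ε = 0.57 × (1 − 0.93) = 0.57 × 0.0700 = 0.0399.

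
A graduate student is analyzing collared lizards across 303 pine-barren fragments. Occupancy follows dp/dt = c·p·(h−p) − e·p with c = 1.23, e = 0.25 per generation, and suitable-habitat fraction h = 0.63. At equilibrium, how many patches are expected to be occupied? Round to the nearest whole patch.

p* = h − e/c = 0.63 − 0.2033 = 0.4267.
Expected occupied patches = N × p* = 303 × 0.4267 = 129.30 ≈ 129.

129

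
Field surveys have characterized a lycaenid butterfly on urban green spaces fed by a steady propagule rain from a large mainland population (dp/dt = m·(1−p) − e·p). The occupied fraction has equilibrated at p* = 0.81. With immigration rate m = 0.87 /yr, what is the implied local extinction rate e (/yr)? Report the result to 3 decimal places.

0.204

At equilibrium m(1−p*) = e·p*, so e = m(1−p*)/p*.
e = 0.87 × 0.1900 / 0.81 = 0.2041.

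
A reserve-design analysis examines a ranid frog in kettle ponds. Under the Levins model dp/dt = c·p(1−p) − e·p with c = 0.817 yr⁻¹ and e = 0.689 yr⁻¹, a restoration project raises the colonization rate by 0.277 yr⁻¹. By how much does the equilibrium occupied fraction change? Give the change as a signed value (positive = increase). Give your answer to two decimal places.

Before: p* = 1 − 0.689/0.817 = 0.1567.
After the change, c = 1.094, e = 0.689, so p* = 1 − 0.689/1.094 = 0.3702.
Δp* = 0.3702 − 0.1567 = +0.2135.

0.21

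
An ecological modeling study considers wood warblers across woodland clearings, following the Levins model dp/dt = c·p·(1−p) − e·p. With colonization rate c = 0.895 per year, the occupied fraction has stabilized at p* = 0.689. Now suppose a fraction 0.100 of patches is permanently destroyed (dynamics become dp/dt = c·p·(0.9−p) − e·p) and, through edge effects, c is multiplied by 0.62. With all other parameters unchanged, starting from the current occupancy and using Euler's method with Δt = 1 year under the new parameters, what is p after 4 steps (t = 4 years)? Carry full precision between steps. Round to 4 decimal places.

0.4618

Balance c(1−p*) = e gives e = 0.895×(1 − 0.68900) = 0.27835.
Starting from p₀ = 0.68900; update p ← p + (dp/dt)·Δt with the new parameters.
step 1: Δp = -0.11111, p = 0.57789
step 2: Δp = -0.05756, p = 0.52033
step 3: Δp = -0.03521, p = 0.48512
step 4: Δp = -0.02335, p = 0.46177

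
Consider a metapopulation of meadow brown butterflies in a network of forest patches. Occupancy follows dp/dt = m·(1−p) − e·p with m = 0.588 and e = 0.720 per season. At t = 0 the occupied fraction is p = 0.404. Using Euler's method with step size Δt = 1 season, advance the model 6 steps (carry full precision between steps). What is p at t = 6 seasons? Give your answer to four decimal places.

Update rule: p ← p + [m·(1−p) − e·p]·Δt with Δt = 1.
step 1: Δp = +0.05957, p = 0.46357
step 2: Δp = -0.01835, p = 0.44522
step 3: Δp = +0.00565, p = 0.45087
step 4: Δp = -0.00174, p = 0.44913
step 5: Δp = +0.00054, p = 0.44967
step 6: Δp = -0.00017, p = 0.44950

0.4495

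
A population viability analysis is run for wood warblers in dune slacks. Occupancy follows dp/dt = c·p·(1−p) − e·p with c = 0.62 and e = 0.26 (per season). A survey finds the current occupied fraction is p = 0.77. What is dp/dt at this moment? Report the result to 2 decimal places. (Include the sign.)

-0.09

Colonization term: c·p·(1−p) = 0.62×0.77×0.2300 = 0.10980.
Extinction term: e·p = 0.20020.
dp/dt = 0.10980 − 0.20020 = -0.09040.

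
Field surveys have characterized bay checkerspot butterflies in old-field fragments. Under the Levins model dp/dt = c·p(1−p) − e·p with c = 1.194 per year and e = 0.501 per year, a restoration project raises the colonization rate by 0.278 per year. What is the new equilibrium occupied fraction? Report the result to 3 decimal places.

0.660

Before: p* = 1 − 0.501/1.194 = 0.5804.
After the change, c = 1.472, e = 0.501, so p* = 1 − 0.501/1.472 = 0.6596.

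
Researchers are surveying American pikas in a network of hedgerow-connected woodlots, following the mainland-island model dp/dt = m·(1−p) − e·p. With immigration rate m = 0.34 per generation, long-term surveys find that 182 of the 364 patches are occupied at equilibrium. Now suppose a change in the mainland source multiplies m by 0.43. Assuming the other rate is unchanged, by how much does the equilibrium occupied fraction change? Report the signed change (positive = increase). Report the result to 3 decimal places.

-0.199

Observed p* = 182/364 = 0.50000.
Balance m(1−p*) = e·p* gives e = m(1−p*)/p* = 0.34×0.50000/0.50000 = 0.34000.
New p* = m/(m+e) = 0.14620/(0.14620+0.34000) = 0.30070.
Δp* = 0.30070 − 0.50000 = -0.19930.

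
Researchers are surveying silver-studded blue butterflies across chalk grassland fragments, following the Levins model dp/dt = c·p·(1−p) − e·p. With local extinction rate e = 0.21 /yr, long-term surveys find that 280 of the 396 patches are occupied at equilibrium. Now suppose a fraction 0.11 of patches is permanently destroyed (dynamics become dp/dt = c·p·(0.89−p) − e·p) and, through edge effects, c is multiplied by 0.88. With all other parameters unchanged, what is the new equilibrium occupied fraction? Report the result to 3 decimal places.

0.557

Observed p* = 280/396 = 0.70707.
Balance c(1−p*) = e gives c = e/(1 − 0.70707) = 0.21/0.29293 = 0.71689.
New p* = 0.89 − e/c = 0.89 − 0.21000/0.63086 = 0.55712.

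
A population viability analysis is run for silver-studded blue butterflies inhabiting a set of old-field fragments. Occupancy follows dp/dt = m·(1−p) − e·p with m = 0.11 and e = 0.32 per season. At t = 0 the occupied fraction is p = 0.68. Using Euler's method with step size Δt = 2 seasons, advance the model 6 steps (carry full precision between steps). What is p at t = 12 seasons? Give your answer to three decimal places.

0.256

Update rule: p ← p + [m·(1−p) − e·p]·Δt with Δt = 2.
  1  |  dp/dt·Δt = -0.364800  |  p_1 = 0.315200
  2  |  dp/dt·Δt = -0.051072  |  p_2 = 0.264128
  3  |  dp/dt·Δt = -0.007150  |  p_3 = 0.256978
  4  |  dp/dt·Δt = -0.001001  |  p_4 = 0.255977
  5  |  dp/dt·Δt = -0.000140  |  p_5 = 0.255837
  6  |  dp/dt·Δt = -0.000020  |  p_6 = 0.255817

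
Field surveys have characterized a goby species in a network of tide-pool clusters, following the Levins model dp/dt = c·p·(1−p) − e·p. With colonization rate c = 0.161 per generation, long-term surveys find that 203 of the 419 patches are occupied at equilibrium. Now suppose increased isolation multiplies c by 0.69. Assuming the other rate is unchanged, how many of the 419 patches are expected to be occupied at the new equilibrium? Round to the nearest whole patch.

106

Observed p* = 203/419 = 0.48449.
Balance c(1−p*) = e gives e = 0.161×(1 − 0.48449) = 0.08300.
New p* = 1 − e/c = 1 − 0.08300/0.11109 = 0.25286.
Expected occupied = 419 × 0.25286 = 105.95 ≈ 106.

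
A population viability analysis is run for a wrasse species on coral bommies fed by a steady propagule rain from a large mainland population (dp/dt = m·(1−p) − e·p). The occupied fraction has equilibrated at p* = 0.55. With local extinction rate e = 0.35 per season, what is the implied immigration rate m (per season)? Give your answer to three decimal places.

0.428

At equilibrium m(1−p*) = e·p*, so m = e·p*/(1−p*).
m = 0.35 × 0.55 / 0.4500 = 0.1925/0.4500 = 0.4278.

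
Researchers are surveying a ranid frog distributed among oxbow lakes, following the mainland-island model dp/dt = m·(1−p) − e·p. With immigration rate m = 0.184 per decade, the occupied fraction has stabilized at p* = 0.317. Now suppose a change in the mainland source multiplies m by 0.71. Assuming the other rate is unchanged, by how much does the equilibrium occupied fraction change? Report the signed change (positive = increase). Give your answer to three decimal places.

-0.069

Balance m(1−p*) = e·p* gives e = m(1−p*)/p* = 0.184×0.68300/0.31700 = 0.39644.
New p* = m/(m+e) = 0.13064/(0.13064+0.39644) = 0.24786.
Δp* = 0.24786 − 0.31700 = -0.06914.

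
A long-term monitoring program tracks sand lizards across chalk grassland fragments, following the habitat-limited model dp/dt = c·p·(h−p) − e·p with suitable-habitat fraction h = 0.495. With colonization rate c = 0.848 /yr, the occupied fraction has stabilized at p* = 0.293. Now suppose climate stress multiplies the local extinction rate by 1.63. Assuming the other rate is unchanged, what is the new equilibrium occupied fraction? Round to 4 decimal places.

0.1657

Balance c(h−p*) = e gives e = 0.848×(0.495 − 0.29300) = 0.17130.
New p* = 0.495 − e/c = 0.495 − 0.27922/0.84800 = 0.16573.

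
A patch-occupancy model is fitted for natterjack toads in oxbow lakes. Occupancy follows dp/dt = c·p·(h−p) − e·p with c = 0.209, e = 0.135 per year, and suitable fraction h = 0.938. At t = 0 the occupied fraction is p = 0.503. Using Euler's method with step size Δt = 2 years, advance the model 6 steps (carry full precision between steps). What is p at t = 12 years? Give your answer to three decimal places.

Update rule: p ← p + [c·p·(h−p) − e·p]·Δt with Δt = 2.
t = 2: p = 0.50300 + (-0.04435) = 0.45865
t = 4: p = 0.45865 + (-0.03194) = 0.42671
t = 6: p = 0.42671 + (-0.02402) = 0.40270
t = 8: p = 0.40270 + (-0.01862) = 0.38408
t = 10: p = 0.38408 + (-0.01477) = 0.36930
t = 12: p = 0.36930 + (-0.01192) = 0.35738

0.357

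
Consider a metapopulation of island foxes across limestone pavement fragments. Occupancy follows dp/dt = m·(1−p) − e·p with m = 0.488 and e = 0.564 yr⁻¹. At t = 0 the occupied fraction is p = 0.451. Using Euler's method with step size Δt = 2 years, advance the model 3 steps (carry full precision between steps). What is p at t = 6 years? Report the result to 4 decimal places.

Update rule: p ← p + [m·(1−p) − e·p]·Δt with Δt = 2.
step 1: Δp = +0.02710, p = 0.47810
step 2: Δp = -0.02991, p = 0.44818
step 3: Δp = +0.03303, p = 0.48121

0.4812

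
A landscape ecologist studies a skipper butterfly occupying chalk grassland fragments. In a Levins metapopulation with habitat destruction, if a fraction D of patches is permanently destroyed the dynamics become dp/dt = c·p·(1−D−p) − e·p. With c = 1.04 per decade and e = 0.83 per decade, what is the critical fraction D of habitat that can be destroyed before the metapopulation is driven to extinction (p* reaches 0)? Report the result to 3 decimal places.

0.202

The nontrivial equilibrium is p* = (1−D) − e/c; extinction occurs when this hits zero.
So D_crit = 1 − e/c = 1 − 0.83/1.04 = 1 − 0.7981 = 0.2019.
Note this equals the original equilibrium occupancy — the Levins extinction-debt result.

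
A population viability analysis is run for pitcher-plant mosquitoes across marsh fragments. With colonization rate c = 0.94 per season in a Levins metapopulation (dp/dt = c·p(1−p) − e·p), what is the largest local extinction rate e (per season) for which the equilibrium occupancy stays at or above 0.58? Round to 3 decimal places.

0.395

1 − e/c ≥ 0.58 ⇒ e ≤ c(1 − 0.58) = 0.94 × 0.4200.
e_max = 0.3948.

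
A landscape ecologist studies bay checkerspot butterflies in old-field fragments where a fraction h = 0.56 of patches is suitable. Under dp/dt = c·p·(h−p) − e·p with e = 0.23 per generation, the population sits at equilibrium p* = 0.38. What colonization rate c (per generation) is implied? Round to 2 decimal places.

At equilibrium c(h−p*) = e, so c = e/(h−p*).
c = 0.23/(0.56 − 0.38) = 0.23/0.1800 = 1.2778.

1.28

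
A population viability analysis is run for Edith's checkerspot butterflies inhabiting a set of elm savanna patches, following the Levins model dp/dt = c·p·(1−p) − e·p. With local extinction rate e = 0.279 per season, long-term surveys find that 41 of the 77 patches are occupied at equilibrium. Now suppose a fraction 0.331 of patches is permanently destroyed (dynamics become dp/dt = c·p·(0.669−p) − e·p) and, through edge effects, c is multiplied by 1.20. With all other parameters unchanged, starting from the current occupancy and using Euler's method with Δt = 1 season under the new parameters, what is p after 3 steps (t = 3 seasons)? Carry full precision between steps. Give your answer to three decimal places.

Observed p* = 41/77 = 0.53247.
Balance c(1−p*) = e gives c = e/(1 − 0.53247) = 0.279/0.46753 = 0.59675.
Starting from p₀ = 0.53247; update p ← p + (dp/dt)·Δt with the new parameters.
step 1: Δp = -0.09650, p = 0.43597
step 2: Δp = -0.04888, p = 0.38709
step 3: Δp = -0.02985, p = 0.35723

0.357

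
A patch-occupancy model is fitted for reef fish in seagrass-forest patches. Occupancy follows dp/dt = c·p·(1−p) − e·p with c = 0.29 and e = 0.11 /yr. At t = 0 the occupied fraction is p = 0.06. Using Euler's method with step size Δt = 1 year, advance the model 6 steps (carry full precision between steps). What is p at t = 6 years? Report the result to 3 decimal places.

Update rule: p ← p + [c·p·(1−p) − e·p]·Δt with Δt = 1.
step 1: Δp = +0.00976, p = 0.06976
step 2: Δp = +0.01114, p = 0.08090
step 3: Δp = +0.01266, p = 0.09357
step 4: Δp = +0.01430, p = 0.10787
step 5: Δp = +0.01604, p = 0.12391
step 6: Δp = +0.01785, p = 0.14176

0.142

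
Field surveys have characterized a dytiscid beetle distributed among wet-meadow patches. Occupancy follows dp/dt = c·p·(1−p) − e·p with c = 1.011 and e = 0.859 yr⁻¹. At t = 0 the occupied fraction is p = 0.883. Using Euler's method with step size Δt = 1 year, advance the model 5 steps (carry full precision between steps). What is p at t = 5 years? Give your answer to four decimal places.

Update rule: p ← p + [c·p·(1−p) − e·p]·Δt with Δt = 1.
step 1: Δp = -0.65405, p = 0.22895
step 2: Δp = -0.01819, p = 0.21076
step 3: Δp = -0.01287, p = 0.19788
step 4: Δp = -0.00951, p = 0.18837
step 5: Δp = -0.00724, p = 0.18113

0.1811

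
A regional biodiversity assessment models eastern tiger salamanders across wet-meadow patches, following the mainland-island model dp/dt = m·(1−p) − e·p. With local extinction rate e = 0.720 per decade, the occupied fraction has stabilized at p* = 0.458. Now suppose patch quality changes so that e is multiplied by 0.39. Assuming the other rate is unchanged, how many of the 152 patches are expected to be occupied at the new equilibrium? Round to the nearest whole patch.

Balance m(1−p*) = e·p* gives m = e·p*/(1−p*) = 0.720×0.45800/0.54200 = 0.60841.
New p* = m/(m+e) = 0.60841/(0.60841+0.28080) = 0.68421.
Expected occupied = 152 × 0.68421 = 104.00 ≈ 104.

104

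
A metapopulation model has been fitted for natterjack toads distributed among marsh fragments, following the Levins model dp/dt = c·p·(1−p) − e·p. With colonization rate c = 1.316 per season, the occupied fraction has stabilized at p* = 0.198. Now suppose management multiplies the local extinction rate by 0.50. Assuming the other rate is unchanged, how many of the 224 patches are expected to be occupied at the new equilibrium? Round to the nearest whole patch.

Balance c(1−p*) = e gives e = 1.316×(1 − 0.19800) = 1.05543.
New p* = 1 − e/c = 1 − 0.52772/1.31600 = 0.59900.
Expected occupied = 224 × 0.59900 = 134.18 ≈ 134.

134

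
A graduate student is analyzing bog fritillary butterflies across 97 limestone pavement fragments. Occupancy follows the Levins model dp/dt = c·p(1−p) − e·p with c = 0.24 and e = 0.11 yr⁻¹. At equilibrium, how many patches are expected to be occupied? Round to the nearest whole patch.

53

p* = 1 − e/c = 1 − 0.11/0.24 = 0.5417.
Expected occupied patches = N × p* = 97 × 0.5417 = 52.54 ≈ 53.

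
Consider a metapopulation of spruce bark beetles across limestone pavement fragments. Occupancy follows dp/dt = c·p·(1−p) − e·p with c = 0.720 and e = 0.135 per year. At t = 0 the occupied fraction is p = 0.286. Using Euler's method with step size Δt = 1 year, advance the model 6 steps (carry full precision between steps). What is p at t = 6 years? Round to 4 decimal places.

0.7895

Update rule: p ← p + [c·p·(1−p) − e·p]·Δt with Δt = 1.
  1  |  dp/dt·Δt = +0.108417  |  p_1 = 0.394417
  2  |  dp/dt·Δt = +0.118727  |  p_2 = 0.513144
  3  |  dp/dt·Δt = +0.110601  |  p_3 = 0.623745
  4  |  dp/dt·Δt = +0.084769  |  p_4 = 0.708514
  5  |  dp/dt·Δt = +0.053046  |  p_5 = 0.761561
  6  |  dp/dt·Δt = +0.027931  |  p_6 = 0.789492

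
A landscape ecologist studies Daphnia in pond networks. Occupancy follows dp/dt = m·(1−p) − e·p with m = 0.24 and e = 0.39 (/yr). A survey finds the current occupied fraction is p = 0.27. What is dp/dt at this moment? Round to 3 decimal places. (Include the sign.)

Colonization term: m·(1−p) = 0.24×0.7300 = 0.17520.
Extinction term: e·p = 0.10530.
dp/dt = 0.17520 − 0.10530 = 0.06990.

0.070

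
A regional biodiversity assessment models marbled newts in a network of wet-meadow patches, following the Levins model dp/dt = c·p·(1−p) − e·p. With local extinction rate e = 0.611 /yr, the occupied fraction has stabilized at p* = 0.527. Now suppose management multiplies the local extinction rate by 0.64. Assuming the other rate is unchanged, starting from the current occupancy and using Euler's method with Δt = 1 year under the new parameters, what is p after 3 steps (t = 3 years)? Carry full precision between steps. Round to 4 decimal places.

Balance c(1−p*) = e gives c = e/(1 − 0.52700) = 0.611/0.47300 = 1.29175.
Starting from p₀ = 0.52700; update p ← p + (dp/dt)·Δt with the new parameters.
step 1: Δp = +0.11592, p = 0.64292
step 2: Δp = +0.04515, p = 0.68807
step 3: Δp = +0.00819, p = 0.69626

0.6963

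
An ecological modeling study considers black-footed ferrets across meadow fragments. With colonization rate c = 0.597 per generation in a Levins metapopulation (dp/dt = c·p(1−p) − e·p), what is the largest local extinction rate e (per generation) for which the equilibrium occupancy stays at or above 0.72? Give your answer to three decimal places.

0.167

1 − e/c ≥ 0.72 ⇒ e ≤ c(1 − 0.72) = 0.597 × 0.2800.
e_max = 0.1672.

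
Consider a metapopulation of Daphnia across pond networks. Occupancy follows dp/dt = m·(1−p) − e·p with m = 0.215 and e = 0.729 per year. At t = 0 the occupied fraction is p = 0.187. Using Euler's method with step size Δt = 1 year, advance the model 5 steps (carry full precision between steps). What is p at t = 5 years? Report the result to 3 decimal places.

0.228

Update rule: p ← p + [m·(1−p) − e·p]·Δt with Δt = 1.
step 1: Δp = +0.03847, p = 0.22547
step 2: Δp = +0.00215, p = 0.22763
step 3: Δp = +0.00012, p = 0.22775
step 4: Δp = +0.00001, p = 0.22775
step 5: Δp = +0.00000, p = 0.22775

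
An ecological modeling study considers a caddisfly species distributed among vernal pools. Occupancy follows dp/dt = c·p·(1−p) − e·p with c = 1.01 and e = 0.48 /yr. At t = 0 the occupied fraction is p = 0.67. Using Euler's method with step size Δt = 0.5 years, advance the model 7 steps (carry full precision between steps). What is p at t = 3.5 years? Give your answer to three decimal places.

0.537

Update rule: p ← p + [c·p·(1−p) − e·p]·Δt with Δt = 0.5.
t = 0.5: p = 0.67000 + (-0.04914) = 0.62086
t = 1: p = 0.62086 + (-0.03013) = 0.59072
t = 1.5: p = 0.59072 + (-0.01968) = 0.57104
t = 2: p = 0.57104 + (-0.01335) = 0.55769
t = 2.5: p = 0.55769 + (-0.00928) = 0.54842
t = 3: p = 0.54842 + (-0.00655) = 0.54186
t = 3.5: p = 0.54186 + (-0.00468) = 0.53718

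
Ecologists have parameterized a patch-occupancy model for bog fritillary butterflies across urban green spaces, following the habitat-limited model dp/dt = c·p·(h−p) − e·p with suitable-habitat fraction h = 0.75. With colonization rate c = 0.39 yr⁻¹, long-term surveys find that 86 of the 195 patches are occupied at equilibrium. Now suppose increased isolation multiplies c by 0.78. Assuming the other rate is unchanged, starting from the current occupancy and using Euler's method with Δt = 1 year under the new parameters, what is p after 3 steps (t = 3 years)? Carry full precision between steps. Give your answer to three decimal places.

0.411

Observed p* = 86/195 = 0.44103.
Balance c(h−p*) = e gives e = 0.39×(0.75 − 0.44103) = 0.12050.
Starting from p₀ = 0.44103; update p ← p + (dp/dt)·Δt with the new parameters.
  1  |  dp/dt·Δt = -0.011692  |  p_1 = 0.429334
  2  |  dp/dt·Δt = -0.009855  |  p_2 = 0.419479
  3  |  dp/dt·Δt = -0.008371  |  p_3 = 0.411108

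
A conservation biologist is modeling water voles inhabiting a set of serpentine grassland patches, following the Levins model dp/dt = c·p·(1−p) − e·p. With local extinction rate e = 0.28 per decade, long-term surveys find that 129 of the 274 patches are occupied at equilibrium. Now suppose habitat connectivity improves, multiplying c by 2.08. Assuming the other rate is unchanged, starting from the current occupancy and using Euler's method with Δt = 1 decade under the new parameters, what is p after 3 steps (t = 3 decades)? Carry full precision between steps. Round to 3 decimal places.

0.736

Observed p* = 129/274 = 0.47080.
Balance c(1−p*) = e gives c = e/(1 − 0.47080) = 0.28/0.52920 = 0.52910.
Starting from p₀ = 0.47080; update p ← p + (dp/dt)·Δt with the new parameters.
step 1: Δp = +0.14237, p = 0.61317
step 2: Δp = +0.08935, p = 0.70252
step 3: Δp = +0.03329, p = 0.73581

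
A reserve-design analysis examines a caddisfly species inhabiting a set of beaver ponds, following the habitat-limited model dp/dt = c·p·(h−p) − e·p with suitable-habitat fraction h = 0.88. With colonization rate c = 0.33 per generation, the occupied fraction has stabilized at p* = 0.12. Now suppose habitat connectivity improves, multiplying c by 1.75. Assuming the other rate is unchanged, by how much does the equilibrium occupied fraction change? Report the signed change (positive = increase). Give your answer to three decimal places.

Balance c(h−p*) = e gives e = 0.33×(0.88 − 0.12000) = 0.25080.
New p* = 0.88 − e/c = 0.88 − 0.25080/0.57750 = 0.44571.
Δp* = 0.44571 − 0.12000 = +0.32571.

0.326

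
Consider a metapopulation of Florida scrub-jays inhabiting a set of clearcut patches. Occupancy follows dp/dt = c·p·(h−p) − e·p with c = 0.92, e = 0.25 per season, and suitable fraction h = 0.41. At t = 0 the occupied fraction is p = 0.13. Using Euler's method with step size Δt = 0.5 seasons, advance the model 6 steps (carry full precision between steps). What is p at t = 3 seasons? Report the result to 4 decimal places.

0.1326

Update rule: p ← p + [c·p·(h−p) − e·p]·Δt with Δt = 0.5.
step 1: Δp = +0.00049, p = 0.13049
step 2: Δp = +0.00047, p = 0.13096
step 3: Δp = +0.00044, p = 0.13140
step 4: Δp = +0.00041, p = 0.13181
step 5: Δp = +0.00039, p = 0.13221
step 6: Δp = +0.00037, p = 0.13257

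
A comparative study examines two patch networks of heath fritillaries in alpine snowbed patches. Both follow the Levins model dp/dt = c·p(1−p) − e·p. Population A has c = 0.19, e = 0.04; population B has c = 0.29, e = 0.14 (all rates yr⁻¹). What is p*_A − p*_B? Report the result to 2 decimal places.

A: p*_A = 1 − 0.04/0.19 = 0.7895.
B: p*_B = 1 − 0.14/0.29 = 0.5172.
p*_A − p*_B = 0.7895 − 0.5172 = 0.2722.

0.27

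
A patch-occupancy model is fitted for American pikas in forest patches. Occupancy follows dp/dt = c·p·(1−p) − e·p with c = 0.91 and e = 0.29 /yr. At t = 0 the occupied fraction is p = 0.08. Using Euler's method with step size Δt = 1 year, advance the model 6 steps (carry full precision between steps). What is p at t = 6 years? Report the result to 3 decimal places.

Update rule: p ← p + [c·p·(1−p) − e·p]·Δt with Δt = 1.
  1  |  dp/dt·Δt = +0.043776  |  p_1 = 0.123776
  2  |  dp/dt·Δt = +0.062799  |  p_2 = 0.186575
  3  |  dp/dt·Δt = +0.083999  |  p_3 = 0.270575
  4  |  dp/dt·Δt = +0.101135  |  p_4 = 0.371709
  5  |  dp/dt·Δt = +0.104727  |  p_5 = 0.476436
  6  |  dp/dt·Δt = +0.088828  |  p_6 = 0.565265

0.565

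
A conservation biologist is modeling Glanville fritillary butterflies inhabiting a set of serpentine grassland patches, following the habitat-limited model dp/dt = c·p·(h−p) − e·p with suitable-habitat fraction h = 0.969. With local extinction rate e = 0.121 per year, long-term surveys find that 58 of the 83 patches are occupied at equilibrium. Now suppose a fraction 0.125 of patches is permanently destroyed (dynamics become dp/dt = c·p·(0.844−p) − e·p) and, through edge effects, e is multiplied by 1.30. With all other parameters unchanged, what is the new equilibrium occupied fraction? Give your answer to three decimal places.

0.493

Observed p* = 58/83 = 0.69880.
Balance c(h−p*) = e gives c = e/(0.969 − 0.69880) = 0.121/0.27020 = 0.44782.
New p* = 0.844 − e/c = 0.844 − 0.15730/0.44782 = 0.49274.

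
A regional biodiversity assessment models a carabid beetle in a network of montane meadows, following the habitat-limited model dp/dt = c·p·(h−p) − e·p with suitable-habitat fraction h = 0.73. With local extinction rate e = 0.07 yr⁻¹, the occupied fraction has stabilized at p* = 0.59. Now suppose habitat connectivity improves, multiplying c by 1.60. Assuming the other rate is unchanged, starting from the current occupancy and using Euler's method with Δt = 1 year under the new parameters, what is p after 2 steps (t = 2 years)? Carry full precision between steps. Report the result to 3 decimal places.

0.628

Balance c(h−p*) = e gives c = e/(0.73 − 0.59000) = 0.07/0.14000 = 0.50000.
Starting from p₀ = 0.59000; update p ← p + (dp/dt)·Δt with the new parameters.
p: 0.59000 → 0.61478  (Δp = +0.02478)
p: 0.61478 → 0.62841  (Δp = +0.01363)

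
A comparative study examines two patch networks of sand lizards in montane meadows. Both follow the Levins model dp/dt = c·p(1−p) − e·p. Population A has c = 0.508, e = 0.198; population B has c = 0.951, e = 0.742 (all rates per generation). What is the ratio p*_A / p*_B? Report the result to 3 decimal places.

A: p*_A = 1 − 0.198/0.508 = 0.6102.
B: p*_B = 1 − 0.742/0.951 = 0.2198.
p*_A / p*_B = 0.6102/0.2198 = 2.7767.

2.777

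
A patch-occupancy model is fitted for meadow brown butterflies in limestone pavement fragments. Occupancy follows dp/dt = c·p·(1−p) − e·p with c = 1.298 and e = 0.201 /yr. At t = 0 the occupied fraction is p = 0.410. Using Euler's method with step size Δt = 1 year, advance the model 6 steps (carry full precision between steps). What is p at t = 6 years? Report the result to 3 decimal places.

Update rule: p ← p + [c·p·(1−p) − e·p]·Δt with Δt = 1.
t = 1: p = 0.41000 + (+0.23158) = 0.64158
t = 2: p = 0.64158 + (+0.16953) = 0.81110
t = 3: p = 0.81110 + (+0.03584) = 0.84694
t = 4: p = 0.84694 + (-0.00198) = 0.84497
t = 5: p = 0.84497 + (+0.00020) = 0.84516
t = 6: p = 0.84516 + (-0.00002) = 0.84514

0.845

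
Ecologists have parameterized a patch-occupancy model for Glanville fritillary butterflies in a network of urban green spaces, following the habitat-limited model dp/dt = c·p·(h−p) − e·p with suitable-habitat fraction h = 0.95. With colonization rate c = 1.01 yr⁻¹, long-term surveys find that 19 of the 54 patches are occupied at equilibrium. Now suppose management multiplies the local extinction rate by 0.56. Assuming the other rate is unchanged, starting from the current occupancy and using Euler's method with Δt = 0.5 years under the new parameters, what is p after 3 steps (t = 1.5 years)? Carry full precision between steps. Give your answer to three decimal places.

Observed p* = 19/54 = 0.35185.
Balance c(h−p*) = e gives e = 1.01×(0.95 − 0.35185) = 0.60413.
Starting from p₀ = 0.35185; update p ← p + (dp/dt)·Δt with the new parameters.
p: 0.35185 → 0.39862  (Δp = +0.04676)
p: 0.39862 → 0.44218  (Δp = +0.04357)
p: 0.44218 → 0.48078  (Δp = +0.03860)

0.481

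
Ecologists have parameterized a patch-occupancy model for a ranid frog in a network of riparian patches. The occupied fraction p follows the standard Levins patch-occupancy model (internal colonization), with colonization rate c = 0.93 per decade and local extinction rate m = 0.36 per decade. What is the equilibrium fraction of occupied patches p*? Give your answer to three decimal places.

0.613

Setting dp/dt = 0 and dividing through by p* gives c·(1−p*) = m.
So p* = 1 − m/c = 1 − 0.36/0.93 = 1 − 0.3871 = 0.6129.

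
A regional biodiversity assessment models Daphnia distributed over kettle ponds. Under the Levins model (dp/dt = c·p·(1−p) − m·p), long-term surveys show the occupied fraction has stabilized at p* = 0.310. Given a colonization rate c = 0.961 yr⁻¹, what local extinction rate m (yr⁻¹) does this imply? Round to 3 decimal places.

At equilibrium c(1−p*) = m.
m = 0.961 × (1 − 0.310) = 0.961 × 0.6900 = 0.6631.

0.663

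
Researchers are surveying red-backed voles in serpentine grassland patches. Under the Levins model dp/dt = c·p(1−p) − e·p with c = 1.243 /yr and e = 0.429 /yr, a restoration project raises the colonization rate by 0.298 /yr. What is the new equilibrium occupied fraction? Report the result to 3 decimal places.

0.722

Before: p* = 1 − 0.429/1.243 = 0.6549.
After the change, c = 1.541, e = 0.429, so p* = 1 − 0.429/1.541 = 0.7216.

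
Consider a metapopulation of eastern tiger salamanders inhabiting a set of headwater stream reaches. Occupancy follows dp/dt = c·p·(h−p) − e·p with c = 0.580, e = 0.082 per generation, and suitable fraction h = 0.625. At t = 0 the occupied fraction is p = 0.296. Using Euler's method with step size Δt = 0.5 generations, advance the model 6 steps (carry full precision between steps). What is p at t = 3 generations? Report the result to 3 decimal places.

Update rule: p ← p + [c·p·(h−p) − e·p]·Δt with Δt = 0.5.
p: 0.29600 → 0.31211  (Δp = +0.01611)
p: 0.31211 → 0.32763  (Δp = +0.01552)
p: 0.32763 → 0.34245  (Δp = +0.01482)
p: 0.34245 → 0.35647  (Δp = +0.01402)
p: 0.35647 → 0.36961  (Δp = +0.01314)
p: 0.36961 → 0.38183  (Δp = +0.01222)

0.382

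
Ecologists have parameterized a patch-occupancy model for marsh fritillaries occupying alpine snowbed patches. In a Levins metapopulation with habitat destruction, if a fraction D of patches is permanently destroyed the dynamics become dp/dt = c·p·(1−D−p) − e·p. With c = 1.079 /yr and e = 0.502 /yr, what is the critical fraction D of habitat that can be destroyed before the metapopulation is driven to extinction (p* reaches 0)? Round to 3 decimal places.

0.535

The nontrivial equilibrium is p* = (1−D) − e/c; extinction occurs when this hits zero.
So D_crit = 1 − e/c = 1 − 0.502/1.079 = 1 − 0.4652 = 0.5348.
This equals the undisturbed p*, a classic result of Lande's extension.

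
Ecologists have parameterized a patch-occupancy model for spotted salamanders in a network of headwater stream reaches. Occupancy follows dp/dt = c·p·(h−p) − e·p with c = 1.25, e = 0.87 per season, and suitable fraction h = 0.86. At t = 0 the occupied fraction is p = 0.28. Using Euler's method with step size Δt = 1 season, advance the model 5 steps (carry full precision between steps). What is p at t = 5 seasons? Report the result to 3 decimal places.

Update rule: p ← p + [c·p·(h−p) − e·p]·Δt with Δt = 1.
t = 1: p = 0.28000 + (-0.04060) = 0.23940
t = 2: p = 0.23940 + (-0.02256) = 0.21684
t = 3: p = 0.21684 + (-0.01432) = 0.20252
t = 4: p = 0.20252 + (-0.00975) = 0.19277
t = 5: p = 0.19277 + (-0.00693) = 0.18583

0.186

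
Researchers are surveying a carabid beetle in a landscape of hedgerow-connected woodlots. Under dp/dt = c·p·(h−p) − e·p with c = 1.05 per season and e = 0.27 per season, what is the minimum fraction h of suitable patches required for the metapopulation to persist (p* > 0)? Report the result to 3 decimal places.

p* = h − e/c is positive only when h > e/c.
h_min = e/c = 0.27/1.05 = 0.2571.

0.257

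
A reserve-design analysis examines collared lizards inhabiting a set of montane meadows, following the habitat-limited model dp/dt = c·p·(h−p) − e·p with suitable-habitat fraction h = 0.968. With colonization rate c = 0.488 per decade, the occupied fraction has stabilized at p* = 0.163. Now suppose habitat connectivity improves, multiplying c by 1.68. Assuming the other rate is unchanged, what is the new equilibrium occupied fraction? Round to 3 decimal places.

0.489

Balance c(h−p*) = e gives e = 0.488×(0.968 − 0.16300) = 0.39284.
New p* = 0.968 − e/c = 0.968 − 0.39284/0.81984 = 0.48883.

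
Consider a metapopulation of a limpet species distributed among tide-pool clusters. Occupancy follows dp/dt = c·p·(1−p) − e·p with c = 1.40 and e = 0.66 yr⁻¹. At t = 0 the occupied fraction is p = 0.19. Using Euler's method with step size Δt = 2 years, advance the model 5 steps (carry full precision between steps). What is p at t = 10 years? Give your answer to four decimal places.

Update rule: p ← p + [c·p·(1−p) − e·p]·Δt with Δt = 2.
step 1: Δp = +0.18012, p = 0.37012
step 2: Δp = +0.16421, p = 0.53433
step 3: Δp = -0.00861, p = 0.52572
step 4: Δp = +0.00420, p = 0.52992
step 5: Δp = -0.00200, p = 0.52792

0.5279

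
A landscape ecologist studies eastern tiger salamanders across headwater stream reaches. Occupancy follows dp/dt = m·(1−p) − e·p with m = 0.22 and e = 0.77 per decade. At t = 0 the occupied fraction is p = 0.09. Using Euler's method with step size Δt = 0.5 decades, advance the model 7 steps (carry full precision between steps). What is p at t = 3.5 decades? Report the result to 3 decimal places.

0.221

Update rule: p ← p + [m·(1−p) − e·p]·Δt with Δt = 0.5.
p: 0.09000 → 0.15545  (Δp = +0.06545)
p: 0.15545 → 0.18850  (Δp = +0.03305)
p: 0.18850 → 0.20519  (Δp = +0.01669)
p: 0.20519 → 0.21362  (Δp = +0.00843)
p: 0.21362 → 0.21788  (Δp = +0.00426)
p: 0.21788 → 0.22003  (Δp = +0.00215)
p: 0.22003 → 0.22111  (Δp = +0.00109)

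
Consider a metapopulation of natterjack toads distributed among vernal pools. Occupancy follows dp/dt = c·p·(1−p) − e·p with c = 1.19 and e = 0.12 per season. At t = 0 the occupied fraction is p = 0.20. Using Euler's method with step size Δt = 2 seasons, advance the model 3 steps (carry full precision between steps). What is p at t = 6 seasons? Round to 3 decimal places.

0.764

Update rule: p ← p + [c·p·(1−p) − e·p]·Δt with Δt = 2.
t = 2: p = 0.20000 + (+0.33280) = 0.53280
t = 4: p = 0.53280 + (+0.46457) = 0.99737
t = 6: p = 0.99737 + (-0.23312) = 0.76425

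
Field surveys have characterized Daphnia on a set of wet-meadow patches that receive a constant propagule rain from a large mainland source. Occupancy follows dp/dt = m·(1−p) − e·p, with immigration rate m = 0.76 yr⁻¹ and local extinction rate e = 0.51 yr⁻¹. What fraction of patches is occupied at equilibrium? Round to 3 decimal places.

At equilibrium the propagule rain into empty patches balances local extinction: m(1−p*) = e·p*.
p* = m/(m+e) = 0.76/(0.76+0.51) = 0.76/1.2700 = 0.5984.

0.598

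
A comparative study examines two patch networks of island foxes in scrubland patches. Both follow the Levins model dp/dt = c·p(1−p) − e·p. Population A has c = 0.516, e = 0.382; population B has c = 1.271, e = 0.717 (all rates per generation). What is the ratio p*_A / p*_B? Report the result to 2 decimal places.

0.60

A: p*_A = 1 − 0.382/0.516 = 0.2597.
B: p*_B = 1 − 0.717/1.271 = 0.4359.
p*_A / p*_B = 0.2597/0.4359 = 0.5958.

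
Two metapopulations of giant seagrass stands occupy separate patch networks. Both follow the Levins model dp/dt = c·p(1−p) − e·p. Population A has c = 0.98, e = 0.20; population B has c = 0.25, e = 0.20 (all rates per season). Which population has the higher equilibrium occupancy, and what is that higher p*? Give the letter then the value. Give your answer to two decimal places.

A, 0.80

A: p*_A = 1 − 0.20/0.98 = 0.7959.
B: p*_B = 1 − 0.20/0.25 = 0.2000.
A is higher at 0.7959.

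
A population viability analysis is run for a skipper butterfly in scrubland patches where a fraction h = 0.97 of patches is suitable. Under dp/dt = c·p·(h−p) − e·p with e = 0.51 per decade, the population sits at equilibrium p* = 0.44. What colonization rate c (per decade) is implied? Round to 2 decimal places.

0.96

At equilibrium c(h−p*) = e, so c = e/(h−p*).
c = 0.51/(0.97 − 0.44) = 0.51/0.5300 = 0.9623.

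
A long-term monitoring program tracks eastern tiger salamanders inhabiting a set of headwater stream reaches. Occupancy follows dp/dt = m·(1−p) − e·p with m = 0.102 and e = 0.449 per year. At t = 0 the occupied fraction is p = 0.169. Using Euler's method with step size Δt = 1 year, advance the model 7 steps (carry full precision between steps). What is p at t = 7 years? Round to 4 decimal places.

0.1851

Update rule: p ← p + [m·(1−p) − e·p]·Δt with Δt = 1.
step 1: Δp = +0.00888, p = 0.17788
step 2: Δp = +0.00399, p = 0.18187
step 3: Δp = +0.00179, p = 0.18366
step 4: Δp = +0.00080, p = 0.18446
step 5: Δp = +0.00036, p = 0.18482
step 6: Δp = +0.00016, p = 0.18499
step 7: Δp = +0.00007, p = 0.18506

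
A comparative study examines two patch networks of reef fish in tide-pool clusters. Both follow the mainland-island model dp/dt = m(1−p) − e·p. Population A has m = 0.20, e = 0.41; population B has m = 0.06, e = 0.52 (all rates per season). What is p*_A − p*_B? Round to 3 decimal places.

0.224

A: p*_A = m/(m+e) = 0.20/0.6100 = 0.3279.
B: p*_B = 0.06/0.5800 = 0.1034.
p*_A − p*_B = 0.3279 − 0.1034 = 0.2244.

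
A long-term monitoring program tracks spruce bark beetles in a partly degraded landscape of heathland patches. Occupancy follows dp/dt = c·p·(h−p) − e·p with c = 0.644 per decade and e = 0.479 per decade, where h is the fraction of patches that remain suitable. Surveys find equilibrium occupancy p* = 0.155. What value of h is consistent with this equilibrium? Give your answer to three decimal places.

0.899

At equilibrium c(h−p*) = e, so h = p* + e/c.
h = 0.155 + 0.479/0.644 = 0.155 + 0.7438 = 0.8988.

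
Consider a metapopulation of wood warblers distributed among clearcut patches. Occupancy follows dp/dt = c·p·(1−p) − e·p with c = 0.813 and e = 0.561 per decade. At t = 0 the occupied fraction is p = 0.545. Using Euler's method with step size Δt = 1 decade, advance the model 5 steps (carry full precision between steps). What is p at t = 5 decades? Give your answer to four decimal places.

0.3386

Update rule: p ← p + [c·p·(1−p) − e·p]·Δt with Δt = 1.
t = 1: p = 0.54500 + (-0.10414) = 0.44086
t = 2: p = 0.44086 + (-0.04692) = 0.39394
t = 3: p = 0.39394 + (-0.02690) = 0.36705
t = 4: p = 0.36705 + (-0.01703) = 0.35001
t = 5: p = 0.35001 + (-0.01140) = 0.33862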